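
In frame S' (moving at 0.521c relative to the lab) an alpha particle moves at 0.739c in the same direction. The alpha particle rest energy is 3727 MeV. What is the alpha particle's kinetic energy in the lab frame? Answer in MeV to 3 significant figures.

K ≈ 5250 MeV

u_lab = (0.739 + 0.521)/(1 + 0.739×0.521) = 0.909735
γ = 1/√(1 − 0.909735²) = 2.4085
K = (γ − 1)m₀c² = (2.4085 − 1) × 3727 = 1.4085 × 3727 = 5250 MeV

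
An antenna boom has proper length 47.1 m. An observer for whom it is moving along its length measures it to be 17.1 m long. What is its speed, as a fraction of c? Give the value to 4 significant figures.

β ≈ 0.9318

γ = L₀/L = 47.1/17.1 = 2.75439
β = √(1 − 1/γ²) = 0.9318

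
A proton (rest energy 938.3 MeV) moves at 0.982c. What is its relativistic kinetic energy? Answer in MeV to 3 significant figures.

K ≈ 4030 MeV

γ = 1/√(1 − 0.982²) = 5.2943
K = (γ − 1)m₀c² = (5.2943 − 1) × 938.3 MeV = 4.2943 × 938.3 MeV = 4030 MeV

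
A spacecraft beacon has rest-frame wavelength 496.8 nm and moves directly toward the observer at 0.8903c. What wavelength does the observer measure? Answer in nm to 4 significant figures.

Relativistic Doppler: λ_obs = λ_src √((1−β)/(1+β))
= 496.8 × √(0.109700/1.89030) = 496.8 × 0.240901 = 119.7 nm

λ_obs ≈ 119.7 nm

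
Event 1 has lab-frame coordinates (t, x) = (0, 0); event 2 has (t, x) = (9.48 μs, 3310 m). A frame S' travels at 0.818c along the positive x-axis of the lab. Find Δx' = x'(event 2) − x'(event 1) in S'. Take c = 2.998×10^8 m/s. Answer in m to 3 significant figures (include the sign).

Δx' ≈ 1710 m

γ = 1/√(1 − 0.818²) = 1.7385
Δx' = γ(Δx − vΔt) = 1.7385 × (3310 m − 0.818×(2.998×10^8 m/s)×9.48×10^-6 s)
= 1.7385 × (985.16 m) = 1710 m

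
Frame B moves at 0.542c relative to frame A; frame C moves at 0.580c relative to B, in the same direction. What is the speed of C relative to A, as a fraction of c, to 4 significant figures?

Compose boost 2: (0.580 + 0.542)/(1 + 0.580×0.542) = 1.122/1.31436 = 0.8536

u ≈ 0.8536c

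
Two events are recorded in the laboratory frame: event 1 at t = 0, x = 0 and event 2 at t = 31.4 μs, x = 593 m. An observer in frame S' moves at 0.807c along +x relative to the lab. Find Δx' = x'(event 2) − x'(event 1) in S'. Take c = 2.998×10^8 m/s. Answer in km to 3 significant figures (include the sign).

γ = 1/√(1 − 0.807²) = 1.6933
Δx' = γ(Δx − vΔt) = 1.6933 × (593 m − 0.807×(2.998×10^8 m/s)×31.4×10^-6 s)
= 1.6933 × (-7003.9 m) = -11.9 km

Δx' ≈ -11.9 km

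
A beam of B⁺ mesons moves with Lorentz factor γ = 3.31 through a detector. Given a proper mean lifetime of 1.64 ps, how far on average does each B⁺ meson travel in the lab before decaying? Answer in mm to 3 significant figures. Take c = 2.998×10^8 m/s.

d ≈ 1.55 mm

β = √(1 − 1/γ²) = √(1 − 1/3.31²) = 0.95327
Dilated lifetime: Δt = γτ₀ = 3.31 × 1.64 ps = 5.4284 ps
d = vΔt = 0.95327c × 5.4284 ps = 2.8579×10^8 m/s × 5.4284×10^-12 s = 1.55 mm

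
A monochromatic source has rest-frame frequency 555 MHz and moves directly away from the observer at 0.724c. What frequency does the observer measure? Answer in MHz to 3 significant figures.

f_obs ≈ 222 MHz

Relativistic Doppler: f_obs = f_src √((1−β)/(1+β))
= 555 × √(0.27600/1.7240) = 555 × 0.40012 = 222 MHz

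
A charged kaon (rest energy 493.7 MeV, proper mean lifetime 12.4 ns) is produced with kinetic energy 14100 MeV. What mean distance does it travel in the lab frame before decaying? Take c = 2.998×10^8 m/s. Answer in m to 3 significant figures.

d ≈ 110 m

γ = 1 + K/(m₀c²) = 1 + 14100/493.7 = 29.560
β = √(1 − 1/γ²) = 0.99943
Dilated lifetime: γτ₀ = 29.560 × 12.4 ns = 366.54 ns
d = βc·γτ₀ = 0.99943 × (2.998×10^8 m/s) × 3.6654×10^-7 s = 110 m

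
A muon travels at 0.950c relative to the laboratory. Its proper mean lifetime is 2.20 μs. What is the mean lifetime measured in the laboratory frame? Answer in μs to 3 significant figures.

γ = 1/√(1 − 0.950²) = 3.2026
Time dilation: Δt = γτ₀ = 3.2026 × 2.20 μs = 7.05 μs

Δt ≈ 7.05 μs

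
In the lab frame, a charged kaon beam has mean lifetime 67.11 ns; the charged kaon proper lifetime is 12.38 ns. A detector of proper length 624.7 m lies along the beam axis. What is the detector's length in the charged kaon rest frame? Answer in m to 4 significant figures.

L ≈ 115.2 m

Time dilation ⇒ γ = Δt/τ₀ = 67.11/12.38 = 5.42084
Length contraction: L = L₀/γ = 624.7/5.42084 = 115.2 m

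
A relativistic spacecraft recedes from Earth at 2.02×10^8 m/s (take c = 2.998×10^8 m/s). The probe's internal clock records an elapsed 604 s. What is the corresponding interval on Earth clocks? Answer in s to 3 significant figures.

Δt ≈ 817 s

β = v/c = 2.02×10^8 / 2.998×10^8 = 0.67378
γ = 1/√(1 − 0.67378²) = 1.3533
Time dilation: Δt = γτ₀ = 1.3533 × 604 s = 817 s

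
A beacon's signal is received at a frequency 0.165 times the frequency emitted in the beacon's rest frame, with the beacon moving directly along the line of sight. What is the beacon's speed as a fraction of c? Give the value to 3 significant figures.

β ≈ 0.947

f_obs/f_src = √((1−β)/(1+β)) = 0.165  ⇒  (1−β)/(1+β) = 0.027225
β = |1 − D²|/(1 + D²) = |1 − 0.027225|/(1 + 0.027225) = 0.947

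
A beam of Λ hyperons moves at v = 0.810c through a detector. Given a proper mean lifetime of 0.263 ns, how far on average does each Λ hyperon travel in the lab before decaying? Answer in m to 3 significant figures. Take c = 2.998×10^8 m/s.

d ≈ 0.109 m

γ = 1/√(1 − 0.810²) = 1.7052
Dilated lifetime: Δt = γτ₀ = 1.7052 × 0.263 ns = 0.44848 ns
d = vΔt = 0.810c × 0.44848 ns = 2.4284×10^8 m/s × 4.4848×10^-10 s = 0.109 m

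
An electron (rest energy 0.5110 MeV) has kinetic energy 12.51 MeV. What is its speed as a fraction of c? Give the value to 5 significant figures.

β ≈ 0.99923

γ = 1 + K/(m₀c²) = 1 + 12.51/0.5110 = 25.48141
β = √(1 − 1/γ²) = 0.99923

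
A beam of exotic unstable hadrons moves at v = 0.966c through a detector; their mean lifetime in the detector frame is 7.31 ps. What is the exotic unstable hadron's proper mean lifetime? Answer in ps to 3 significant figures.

τ₀ ≈ 1.89 ps

γ = 1/√(1 − 0.966²) = 3.8678
Proper time: τ₀ = Δt/γ = 7.31/3.8678 = 1.89 ps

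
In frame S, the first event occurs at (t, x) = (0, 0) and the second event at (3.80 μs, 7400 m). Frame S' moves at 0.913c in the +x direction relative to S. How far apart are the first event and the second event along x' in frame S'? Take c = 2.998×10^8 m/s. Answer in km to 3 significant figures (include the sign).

γ = 1/√(1 − 0.913²) = 2.4512
Δx' = γ(Δx − vΔt) = 2.4512 × (7400 m − 0.913×(2.998×10^8 m/s)×3.80×10^-6 s)
= 2.4512 × (6359.9 m) = 15.6 km

Δx' ≈ 15.6 km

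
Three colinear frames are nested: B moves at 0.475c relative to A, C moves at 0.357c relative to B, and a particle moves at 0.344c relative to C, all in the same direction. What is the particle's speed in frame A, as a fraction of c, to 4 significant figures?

Compose boost 2: (0.357 + 0.475)/(1 + 0.357×0.475) = 0.8320/1.16958 = 0.711370
Compose boost 3: (0.344 + 0.711370)/(1 + 0.344×0.711370) = 1.05537/1.24471 = 0.8479

u ≈ 0.8479c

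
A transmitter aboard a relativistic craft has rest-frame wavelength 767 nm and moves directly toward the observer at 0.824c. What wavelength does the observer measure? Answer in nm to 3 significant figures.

Relativistic Doppler: λ_obs = λ_src √((1−β)/(1+β))
= 767 × √(0.17600/1.8240) = 767 × 0.31063 = 238 nm

λ_obs ≈ 238 nm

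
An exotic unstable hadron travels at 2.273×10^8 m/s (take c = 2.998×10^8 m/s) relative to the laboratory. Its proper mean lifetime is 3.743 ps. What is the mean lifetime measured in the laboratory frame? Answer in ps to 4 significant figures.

Δt ≈ 5.740 ps

β = v/c = 2.273×10^8 / 2.998×10^8 = 0.758172
γ = 1/√(1 − 0.758172²) = 1.53361
Time dilation: Δt = γτ₀ = 1.53361 × 3.743 ps = 5.740 ps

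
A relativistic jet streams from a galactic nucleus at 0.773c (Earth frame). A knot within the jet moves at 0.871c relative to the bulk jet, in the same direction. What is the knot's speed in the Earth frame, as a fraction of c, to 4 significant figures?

u ≈ 0.9825c

Relativistic velocity addition: u = (u' + v)/(1 + u'v/c²)
= (0.871 + 0.773)/(1 + 0.871×0.773) = 1.644/1.67328 = 0.9825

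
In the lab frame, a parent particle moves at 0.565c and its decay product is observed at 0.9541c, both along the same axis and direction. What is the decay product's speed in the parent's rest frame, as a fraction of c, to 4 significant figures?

Inverse velocity addition: u' = (u − v)/(1 − uv/c²)
= (0.9541 − 0.565)/(1 − 0.9541×0.565) = 0.3891/0.460934 = 0.8442

u' ≈ 0.8442c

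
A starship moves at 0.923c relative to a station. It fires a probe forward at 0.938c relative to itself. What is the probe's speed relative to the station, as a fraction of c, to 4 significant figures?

u ≈ 0.9974c

Relativistic velocity addition: u = (u' + v)/(1 + u'v/c²)
= (0.938 + 0.923)/(1 + 0.938×0.923) = 1.861/1.86577 = 0.9974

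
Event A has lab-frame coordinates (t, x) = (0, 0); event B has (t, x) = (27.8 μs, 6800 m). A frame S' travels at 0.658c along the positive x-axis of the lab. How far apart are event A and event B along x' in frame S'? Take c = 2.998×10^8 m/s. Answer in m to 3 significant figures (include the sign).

Δx' ≈ 1750 m

γ = 1/√(1 − 0.658²) = 1.3280
Δx' = γ(Δx − vΔt) = 1.3280 × (6800 m − 0.658×(2.998×10^8 m/s)×27.8×10^-6 s)
= 1.3280 × (1315.9 m) = 1750 m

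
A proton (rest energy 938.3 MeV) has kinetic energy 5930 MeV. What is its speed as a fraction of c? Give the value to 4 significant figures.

γ = 1 + K/(m₀c²) = 1 + 5930/938.3 = 7.31994
β = √(1 − 1/γ²) = 0.9906

β ≈ 0.9906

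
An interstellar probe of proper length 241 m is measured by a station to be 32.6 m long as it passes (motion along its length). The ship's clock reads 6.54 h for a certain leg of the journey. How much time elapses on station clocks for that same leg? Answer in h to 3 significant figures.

Δt ≈ 48.3 h

Length contraction ⇒ γ = L₀/L = 241/32.6 = 7.3926
Time dilation: Δt = γτ₀ = 7.3926 × 6.54 h = 48.3 h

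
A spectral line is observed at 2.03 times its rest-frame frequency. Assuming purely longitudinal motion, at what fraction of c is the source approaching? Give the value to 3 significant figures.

β ≈ 0.609

f_obs/f_src = √((1+β)/(1−β)) = 2.03  ⇒  (1+β)/(1−β) = 4.1209
β = |1 − D²|/(1 + D²) = |1 − 4.1209|/(1 + 4.1209) = 0.609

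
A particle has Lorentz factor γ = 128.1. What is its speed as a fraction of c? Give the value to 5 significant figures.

β ≈ 0.99997

β = √(1 − 1/γ²) = √(1 − 1/128.1²) = √(0.9999391) = 0.99997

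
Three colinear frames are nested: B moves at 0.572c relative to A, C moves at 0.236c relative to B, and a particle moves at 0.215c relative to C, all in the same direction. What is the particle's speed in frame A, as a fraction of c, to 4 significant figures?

Compose boost 2: (0.236 + 0.572)/(1 + 0.236×0.572) = 0.8080/1.13499 = 0.711899
Compose boost 3: (0.215 + 0.711899)/(1 + 0.215×0.711899) = 0.926899/1.15306 = 0.8039

u ≈ 0.8039c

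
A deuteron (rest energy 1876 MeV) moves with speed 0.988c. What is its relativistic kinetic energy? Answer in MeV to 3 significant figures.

γ = 1/√(1 − 0.988²) = 6.4744
K = (γ − 1)m₀c² = (6.4744 − 1) × 1876 MeV = 5.4744 × 1876 MeV = 10300 MeV

K ≈ 10300 MeV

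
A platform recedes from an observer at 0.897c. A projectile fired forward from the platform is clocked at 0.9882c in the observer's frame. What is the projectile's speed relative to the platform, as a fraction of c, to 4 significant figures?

u' ≈ 0.8029c

Inverse velocity addition: u' = (u − v)/(1 − uv/c²)
= (0.9882 − 0.897)/(1 − 0.9882×0.897) = 0.09120/0.113585 = 0.8029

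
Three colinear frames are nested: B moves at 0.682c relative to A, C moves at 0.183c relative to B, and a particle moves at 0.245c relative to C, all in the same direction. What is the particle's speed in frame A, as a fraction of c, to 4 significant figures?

u ≈ 0.8533c

Compose boost 2: (0.183 + 0.682)/(1 + 0.183×0.682) = 0.8650/1.12481 = 0.769022
Compose boost 3: (0.245 + 0.769022)/(1 + 0.245×0.769022) = 1.01402/1.18841 = 0.8533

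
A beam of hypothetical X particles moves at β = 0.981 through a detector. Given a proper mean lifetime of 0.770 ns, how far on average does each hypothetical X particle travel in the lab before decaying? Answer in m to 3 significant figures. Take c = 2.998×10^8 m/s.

d ≈ 1.17 m

γ = 1/√(1 − 0.981²) = 5.1544
Dilated lifetime: Δt = γτ₀ = 5.1544 × 0.770 ns = 3.9689 ns
d = vΔt = 0.981c × 3.9689 ns = 2.9410×10^8 m/s × 3.9689×10^-9 s = 1.17 m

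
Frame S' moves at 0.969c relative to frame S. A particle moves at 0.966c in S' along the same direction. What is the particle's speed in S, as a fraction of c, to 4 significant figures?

u ≈ 0.9995c

Relativistic velocity addition: u = (u' + v)/(1 + u'v/c²)
= (0.966 + 0.969)/(1 + 0.966×0.969) = 1.935/1.93605 = 0.9995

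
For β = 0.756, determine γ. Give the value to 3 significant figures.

γ = 1/√(1 − β²) = 1/√(1 − 0.756²) = 1/√(0.42846) = 1.53

γ ≈ 1.53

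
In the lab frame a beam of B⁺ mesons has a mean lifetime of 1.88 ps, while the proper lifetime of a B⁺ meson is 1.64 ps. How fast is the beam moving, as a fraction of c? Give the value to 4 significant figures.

γ = Δt/τ₀ = 1.88/1.64 = 1.14634
β = √(1 − 1/γ²) = √(1 − 1/1.14634²) = 0.4889

β ≈ 0.4889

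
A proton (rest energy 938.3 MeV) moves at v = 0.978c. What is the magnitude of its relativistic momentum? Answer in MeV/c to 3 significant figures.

γ = 1/√(1 − 0.978²) = 4.7938
p = γβm₀c = 4.7938 × 0.978 × 938.3 MeV/c = 4400 MeV/c

p ≈ 4400 MeV/c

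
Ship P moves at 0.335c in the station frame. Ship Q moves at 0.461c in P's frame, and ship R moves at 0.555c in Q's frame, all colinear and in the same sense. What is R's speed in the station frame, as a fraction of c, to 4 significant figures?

u ≈ 0.9001c

Compose boost 2: (0.461 + 0.335)/(1 + 0.461×0.335) = 0.7960/1.15444 = 0.689515
Compose boost 3: (0.555 + 0.689515)/(1 + 0.555×0.689515) = 1.24451/1.38268 = 0.9001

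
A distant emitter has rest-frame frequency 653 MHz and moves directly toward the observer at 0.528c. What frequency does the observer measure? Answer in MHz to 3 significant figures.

Relativistic Doppler: f_obs = f_src √((1+β)/(1−β))
= 653 × √(1.5280/0.47200) = 653 × 1.7992 = 1170 MHz

f_obs ≈ 1170 MHz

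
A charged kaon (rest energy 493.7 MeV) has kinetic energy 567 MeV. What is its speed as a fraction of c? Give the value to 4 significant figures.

γ = 1 + K/(m₀c²) = 1 + 567/493.7 = 2.14847
β = √(1 − 1/γ²) = 0.8851

β ≈ 0.8851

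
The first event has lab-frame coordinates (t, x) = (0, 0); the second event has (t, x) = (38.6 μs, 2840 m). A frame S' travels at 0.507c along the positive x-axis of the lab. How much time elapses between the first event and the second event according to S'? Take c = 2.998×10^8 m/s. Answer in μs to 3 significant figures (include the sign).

γ = 1/√(1 − 0.507²) = 1.1602
Δt' = γ(Δt − vΔx/c²) = 1.1602 × (38.6 μs − 0.507×2840 m / (2.998×10^8 m/s))
= 1.1602 × (33.797 μs) = 39.2 μs

Δt' ≈ 39.2 μs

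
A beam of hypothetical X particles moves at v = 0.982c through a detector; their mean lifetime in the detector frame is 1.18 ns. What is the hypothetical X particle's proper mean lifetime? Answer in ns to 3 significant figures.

τ₀ ≈ 0.223 ns

γ = 1/√(1 − 0.982²) = 5.2943
Proper time: τ₀ = Δt/γ = 1.18/5.2943 = 0.223 ns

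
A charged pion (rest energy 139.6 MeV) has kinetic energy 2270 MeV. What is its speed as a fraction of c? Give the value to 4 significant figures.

γ = 1 + K/(m₀c²) = 1 + 2270/139.6 = 17.2607
β = √(1 − 1/γ²) = 0.9983

β ≈ 0.9983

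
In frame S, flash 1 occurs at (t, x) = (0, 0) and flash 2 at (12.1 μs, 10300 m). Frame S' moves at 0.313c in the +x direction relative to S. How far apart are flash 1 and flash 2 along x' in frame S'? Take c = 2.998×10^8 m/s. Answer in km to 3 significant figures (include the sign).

Δx' ≈ 9.65 km

γ = 1/√(1 − 0.313²) = 1.0529
Δx' = γ(Δx − vΔt) = 1.0529 × (10300 m − 0.313×(2.998×10^8 m/s)×12.1×10^-6 s)
= 1.0529 × (9164.6 m) = 9.65 km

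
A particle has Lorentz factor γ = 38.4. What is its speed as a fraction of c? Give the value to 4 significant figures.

β ≈ 0.9997

β = √(1 − 1/γ²) = √(1 − 1/38.4²) = √(0.999322) = 0.9997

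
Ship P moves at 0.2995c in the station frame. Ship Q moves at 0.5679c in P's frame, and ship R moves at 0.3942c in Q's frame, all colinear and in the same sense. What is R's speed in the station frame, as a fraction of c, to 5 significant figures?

Compose boost 2: (0.5679 + 0.2995)/(1 + 0.5679×0.2995) = 0.86740/1.170086 = 0.7413130
Compose boost 3: (0.3942 + 0.7413130)/(1 + 0.3942×0.7413130) = 1.135513/1.292226 = 0.87873

u ≈ 0.87873c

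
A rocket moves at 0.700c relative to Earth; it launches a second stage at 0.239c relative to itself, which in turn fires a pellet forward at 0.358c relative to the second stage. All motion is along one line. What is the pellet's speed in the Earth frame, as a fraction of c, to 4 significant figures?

u ≈ 0.9025c

Compose boost 2: (0.239 + 0.700)/(1 + 0.239×0.700) = 0.9390/1.16730 = 0.804420
Compose boost 3: (0.358 + 0.804420)/(1 + 0.358×0.804420) = 1.16242/1.28798 = 0.9025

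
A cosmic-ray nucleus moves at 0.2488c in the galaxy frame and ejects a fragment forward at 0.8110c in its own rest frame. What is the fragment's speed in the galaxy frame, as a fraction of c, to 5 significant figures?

u ≈ 0.88186c

Compose boost 2: (0.8110 + 0.2488)/(1 + 0.8110×0.2488) = 1.0598/1.201777 = 0.88186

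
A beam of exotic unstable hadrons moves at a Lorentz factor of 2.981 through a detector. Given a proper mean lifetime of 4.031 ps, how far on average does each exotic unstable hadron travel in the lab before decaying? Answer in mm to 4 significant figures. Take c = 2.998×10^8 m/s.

d ≈ 3.394 mm

β = √(1 − 1/γ²) = √(1 − 1/2.981²) = 0.942055
Dilated lifetime: Δt = γτ₀ = 2.981 × 4.031 ps = 12.0164 ps
d = vΔt = 0.942055c × 12.0164 ps = 2.82428×10^8 m/s × 1.20164×10^-11 s = 3.394 mm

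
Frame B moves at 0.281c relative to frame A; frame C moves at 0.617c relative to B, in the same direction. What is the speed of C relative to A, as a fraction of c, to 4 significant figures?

Compose boost 2: (0.617 + 0.281)/(1 + 0.617×0.281) = 0.8980/1.17338 = 0.7653

u ≈ 0.7653c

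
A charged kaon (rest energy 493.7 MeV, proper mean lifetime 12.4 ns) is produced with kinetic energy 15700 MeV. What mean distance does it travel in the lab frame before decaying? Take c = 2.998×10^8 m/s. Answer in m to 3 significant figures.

d ≈ 122 m

γ = 1 + K/(m₀c²) = 1 + 15700/493.7 = 32.801
β = √(1 − 1/γ²) = 0.99954
Dilated lifetime: γτ₀ = 32.801 × 12.4 ns = 406.73 ns
d = βc·γτ₀ = 0.99954 × (2.998×10^8 m/s) × 4.0673×10^-7 s = 122 m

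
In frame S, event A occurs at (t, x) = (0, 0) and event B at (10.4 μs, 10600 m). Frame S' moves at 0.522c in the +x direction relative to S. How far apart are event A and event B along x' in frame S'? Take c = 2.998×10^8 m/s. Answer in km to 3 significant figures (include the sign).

γ = 1/√(1 − 0.522²) = 1.1724
Δx' = γ(Δx − vΔt) = 1.1724 × (10600 m − 0.522×(2.998×10^8 m/s)×10.4×10^-6 s)
= 1.1724 × (8972.4 m) = 10.5 km

Δx' ≈ 10.5 km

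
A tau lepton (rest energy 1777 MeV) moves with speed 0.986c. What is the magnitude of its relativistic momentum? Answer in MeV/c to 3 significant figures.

p ≈ 10500 MeV/c

γ = 1/√(1 − 0.986²) = 5.9972
p = γβm₀c = 5.9972 × 0.986 × 1777 MeV/c = 10500 MeV/c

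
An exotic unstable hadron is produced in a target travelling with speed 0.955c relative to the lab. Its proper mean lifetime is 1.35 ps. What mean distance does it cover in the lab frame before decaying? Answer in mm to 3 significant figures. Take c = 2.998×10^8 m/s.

d ≈ 1.30 mm

γ = 1/√(1 − 0.955²) = 3.3715
Dilated lifetime: Δt = γτ₀ = 3.3715 × 1.35 ps = 4.5515 ps
d = vΔt = 0.955c × 4.5515 ps = 2.8631×10^8 m/s × 4.5515×10^-12 s = 1.30 mm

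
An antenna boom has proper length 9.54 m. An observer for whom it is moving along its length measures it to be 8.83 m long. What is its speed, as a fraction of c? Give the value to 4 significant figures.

β ≈ 0.3786

γ = L₀/L = 9.54/8.83 = 1.08041
β = √(1 − 1/γ²) = 0.3786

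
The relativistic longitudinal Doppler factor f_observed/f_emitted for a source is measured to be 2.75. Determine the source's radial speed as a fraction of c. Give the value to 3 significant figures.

β ≈ 0.766

f_obs/f_src = √((1+β)/(1−β)) = 2.75  ⇒  (1+β)/(1−β) = 7.5625
β = |1 − D²|/(1 + D²) = |1 − 7.5625|/(1 + 7.5625) = 0.766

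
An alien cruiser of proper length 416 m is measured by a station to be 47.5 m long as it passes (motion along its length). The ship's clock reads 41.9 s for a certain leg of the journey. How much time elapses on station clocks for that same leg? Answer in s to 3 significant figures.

Δt ≈ 367 s

Length contraction ⇒ γ = L₀/L = 416/47.5 = 8.7579
Time dilation: Δt = γτ₀ = 8.7579 × 41.9 s = 367 s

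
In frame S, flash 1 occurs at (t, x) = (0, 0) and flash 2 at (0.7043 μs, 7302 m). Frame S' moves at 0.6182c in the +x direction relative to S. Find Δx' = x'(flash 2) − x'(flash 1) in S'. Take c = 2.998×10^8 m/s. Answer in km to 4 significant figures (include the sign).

Δx' ≈ 9.124 km

γ = 1/√(1 − 0.6182²) = 1.27223
Δx' = γ(Δx − vΔt) = 1.27223 × (7302 m − 0.6182×(2.998×10^8 m/s)×0.7043×10^-6 s)
= 1.27223 × (7171.47 m) = 9.124 km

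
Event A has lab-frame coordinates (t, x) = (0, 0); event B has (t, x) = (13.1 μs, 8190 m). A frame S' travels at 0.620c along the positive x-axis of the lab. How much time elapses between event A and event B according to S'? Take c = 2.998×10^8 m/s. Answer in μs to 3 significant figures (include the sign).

Δt' ≈ -4.89 μs

γ = 1/√(1 − 0.620²) = 1.2745
Δt' = γ(Δt − vΔx/c²) = 1.2745 × (13.1 μs − 0.620×8190 m / (2.998×10^8 m/s))
= 1.2745 × (-3.8373 μs) = -4.89 μs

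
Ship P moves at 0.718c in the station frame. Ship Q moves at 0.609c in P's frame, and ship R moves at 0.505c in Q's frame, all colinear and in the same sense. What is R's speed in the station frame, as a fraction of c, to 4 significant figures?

u ≈ 0.9741c

Compose boost 2: (0.609 + 0.718)/(1 + 0.609×0.718) = 1.327/1.43726 = 0.923283
Compose boost 3: (0.505 + 0.923283)/(1 + 0.505×0.923283) = 1.42828/1.46626 = 0.9741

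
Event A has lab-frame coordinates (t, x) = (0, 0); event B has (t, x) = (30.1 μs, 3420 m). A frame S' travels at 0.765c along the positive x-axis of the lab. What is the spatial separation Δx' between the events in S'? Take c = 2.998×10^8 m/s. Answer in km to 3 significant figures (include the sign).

γ = 1/√(1 − 0.765²) = 1.5527
Δx' = γ(Δx − vΔt) = 1.5527 × (3420 m − 0.765×(2.998×10^8 m/s)×30.1×10^-6 s)
= 1.5527 × (-3483.3 m) = -5.41 km

Δx' ≈ -5.41 km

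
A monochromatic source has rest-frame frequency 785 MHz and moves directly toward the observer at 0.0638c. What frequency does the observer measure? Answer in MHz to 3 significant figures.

f_obs ≈ 837 MHz

Relativistic Doppler: f_obs = f_src √((1+β)/(1−β))
= 785 × √(1.0638/0.93620) = 785 × 1.0660 = 837 MHz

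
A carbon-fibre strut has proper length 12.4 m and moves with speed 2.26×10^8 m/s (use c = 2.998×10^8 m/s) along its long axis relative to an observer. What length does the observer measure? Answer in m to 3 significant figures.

β = v/c = 2.26×10^8 / 2.998×10^8 = 0.75384
γ = 1/√(1 − 0.75384²) = 1.5219
Length contraction: L = L₀/γ = 12.4/1.5219 = 8.15 m

L ≈ 8.15 m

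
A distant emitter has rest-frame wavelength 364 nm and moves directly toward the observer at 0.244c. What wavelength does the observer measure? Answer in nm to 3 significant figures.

Relativistic Doppler: λ_obs = λ_src √((1−β)/(1+β))
= 364 × √(0.75600/1.2440) = 364 × 0.77956 = 284 nm

λ_obs ≈ 284 nm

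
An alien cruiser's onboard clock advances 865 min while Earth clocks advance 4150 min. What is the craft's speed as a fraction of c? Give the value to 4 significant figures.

β ≈ 0.9780

γ = Δt/τ₀ = 4150/865 = 4.79769
β = √(1 − 1/γ²) = √(1 − 1/4.79769²) = 0.9780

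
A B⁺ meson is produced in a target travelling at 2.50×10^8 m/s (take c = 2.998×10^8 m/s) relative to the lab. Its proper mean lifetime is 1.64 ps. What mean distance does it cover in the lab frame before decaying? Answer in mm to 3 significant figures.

d ≈ 0.743 mm

β = v/c = 2.50×10^8 / 2.998×10^8 = 0.83389
γ = 1/√(1 − 0.83389²) = 1.8118
Dilated lifetime: Δt = γτ₀ = 1.8118 × 1.64 ps = 2.9714 ps
d = vΔt = 0.83389c × 2.9714 ps = 2.5000×10^8 m/s × 2.9714×10^-12 s = 0.743 mm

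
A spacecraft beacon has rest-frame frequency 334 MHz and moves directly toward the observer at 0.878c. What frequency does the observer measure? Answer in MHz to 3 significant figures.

Relativistic Doppler: f_obs = f_src √((1+β)/(1−β))
= 334 × √(1.8780/0.12200) = 334 × 3.9234 = 1310 MHz

f_obs ≈ 1310 MHz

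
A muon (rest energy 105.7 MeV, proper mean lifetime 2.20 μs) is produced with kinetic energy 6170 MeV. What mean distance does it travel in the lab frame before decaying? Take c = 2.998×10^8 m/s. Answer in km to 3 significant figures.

d ≈ 39.2 km

γ = 1 + K/(m₀c²) = 1 + 6170/105.7 = 59.373
β = √(1 − 1/γ²) = 0.99986
Dilated lifetime: γτ₀ = 59.373 × 2.20 μs = 130.62 μs
d = βc·γτ₀ = 0.99986 × (2.998×10^8 m/s) × 0.00013062 s = 39.2 km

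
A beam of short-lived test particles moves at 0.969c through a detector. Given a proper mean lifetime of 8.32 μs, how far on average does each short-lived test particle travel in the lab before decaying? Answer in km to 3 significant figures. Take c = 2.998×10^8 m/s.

γ = 1/√(1 − 0.969²) = 4.0476
Dilated lifetime: Δt = γτ₀ = 4.0476 × 8.32 μs = 33.676 μs
d = vΔt = 0.969c × 33.676 μs = 2.9051×10^8 m/s × 3.3676×10^-5 s = 9.78 km

d ≈ 9.78 km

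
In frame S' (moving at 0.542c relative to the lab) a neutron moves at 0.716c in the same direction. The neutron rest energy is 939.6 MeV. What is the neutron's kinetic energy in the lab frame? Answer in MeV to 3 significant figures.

K ≈ 1280 MeV

u_lab = (0.716 + 0.542)/(1 + 0.716×0.542) = 0.906293
γ = 1/√(1 − 0.906293²) = 2.3660
K = (γ − 1)m₀c² = (2.3660 − 1) × 939.6 = 1.3660 × 939.6 = 1280 MeV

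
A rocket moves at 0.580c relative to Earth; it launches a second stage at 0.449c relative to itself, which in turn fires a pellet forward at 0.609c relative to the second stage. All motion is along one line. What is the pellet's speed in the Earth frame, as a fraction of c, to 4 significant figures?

Compose boost 2: (0.449 + 0.580)/(1 + 0.449×0.580) = 1.029/1.26042 = 0.816395
Compose boost 3: (0.609 + 0.816395)/(1 + 0.609×0.816395) = 1.42539/1.49718 = 0.9521

u ≈ 0.9521c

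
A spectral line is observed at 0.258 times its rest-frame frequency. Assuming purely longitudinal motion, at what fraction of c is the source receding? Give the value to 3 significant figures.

β ≈ 0.875

f_obs/f_src = √((1−β)/(1+β)) = 0.258  ⇒  (1−β)/(1+β) = 0.066564
β = |1 − D²|/(1 + D²) = |1 − 0.066564|/(1 + 0.066564) = 0.875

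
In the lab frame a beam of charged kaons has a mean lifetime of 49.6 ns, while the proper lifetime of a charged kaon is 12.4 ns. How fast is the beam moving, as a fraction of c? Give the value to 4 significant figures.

β ≈ 0.9682

γ = Δt/τ₀ = 49.6/12.4 = 4.00000
β = √(1 − 1/γ²) = √(1 − 1/4.00000²) = 0.9682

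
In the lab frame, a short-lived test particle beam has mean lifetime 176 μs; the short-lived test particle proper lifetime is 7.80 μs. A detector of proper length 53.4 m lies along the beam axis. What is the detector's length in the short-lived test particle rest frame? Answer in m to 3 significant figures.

Time dilation ⇒ γ = Δt/τ₀ = 176/7.80 = 22.564
Length contraction: L = L₀/γ = 53.4/22.564 = 2.37 m

L ≈ 2.37 m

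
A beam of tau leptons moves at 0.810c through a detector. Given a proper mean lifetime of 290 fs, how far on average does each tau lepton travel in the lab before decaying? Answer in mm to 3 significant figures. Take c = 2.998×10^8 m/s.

γ = 1/√(1 − 0.810²) = 1.7052
Dilated lifetime: Δt = γτ₀ = 1.7052 × 290 fs = 494.52 fs
d = vΔt = 0.810c × 494.52 fs = 2.4284×10^8 m/s × 4.9452×10^-13 s = 0.120 mm

d ≈ 0.120 mm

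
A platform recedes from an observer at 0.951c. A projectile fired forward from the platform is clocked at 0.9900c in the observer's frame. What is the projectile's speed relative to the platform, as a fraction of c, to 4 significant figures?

Inverse velocity addition: u' = (u − v)/(1 − uv/c²)
= (0.9900 − 0.951)/(1 − 0.9900×0.951) = 0.03900/0.0585100 = 0.6666

u' ≈ 0.6666c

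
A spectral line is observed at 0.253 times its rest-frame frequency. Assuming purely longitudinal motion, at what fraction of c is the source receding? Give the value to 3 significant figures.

f_obs/f_src = √((1−β)/(1+β)) = 0.253  ⇒  (1−β)/(1+β) = 0.064009
β = |1 − D²|/(1 + D²) = |1 − 0.064009|/(1 + 0.064009) = 0.880

β ≈ 0.880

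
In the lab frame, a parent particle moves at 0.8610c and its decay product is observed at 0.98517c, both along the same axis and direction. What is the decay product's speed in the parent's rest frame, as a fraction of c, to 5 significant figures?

u' ≈ 0.81815c

Inverse velocity addition: u' = (u − v)/(1 − uv/c²)
= (0.98517 − 0.8610)/(1 − 0.98517×0.8610) = 0.12417/0.1517686 = 0.81815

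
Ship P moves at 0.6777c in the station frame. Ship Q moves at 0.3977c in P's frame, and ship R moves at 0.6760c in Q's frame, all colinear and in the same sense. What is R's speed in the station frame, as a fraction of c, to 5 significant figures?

Compose boost 2: (0.3977 + 0.6777)/(1 + 0.3977×0.6777) = 1.0754/1.269521 = 0.8470910
Compose boost 3: (0.6760 + 0.8470910)/(1 + 0.6760×0.8470910) = 1.523091/1.572633 = 0.96850

u ≈ 0.96850c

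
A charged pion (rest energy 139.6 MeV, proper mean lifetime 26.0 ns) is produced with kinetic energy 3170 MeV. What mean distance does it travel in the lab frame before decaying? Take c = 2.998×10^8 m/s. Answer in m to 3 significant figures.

γ = 1 + K/(m₀c²) = 1 + 3170/139.6 = 23.708
β = √(1 − 1/γ²) = 0.99911
Dilated lifetime: γτ₀ = 23.708 × 26.0 ns = 616.40 ns
d = βc·γτ₀ = 0.99911 × (2.998×10^8 m/s) × 6.1640×10^-7 s = 185 m

d ≈ 185 m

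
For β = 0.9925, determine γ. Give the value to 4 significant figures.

γ ≈ 8.180

γ = 1/√(1 − β²) = 1/√(1 − 0.9925²) = 1/√(0.0149437) = 8.180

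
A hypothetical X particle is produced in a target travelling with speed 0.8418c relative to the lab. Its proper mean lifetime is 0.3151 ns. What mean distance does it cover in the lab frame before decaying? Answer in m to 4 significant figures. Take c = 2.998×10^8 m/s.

γ = 1/√(1 − 0.8418²) = 1.85257
Dilated lifetime: Δt = γτ₀ = 1.85257 × 0.3151 ns = 0.583746 ns
d = vΔt = 0.8418c × 0.583746 ns = 2.52372×10^8 m/s × 5.83746×10^-10 s = 0.1473 m

d ≈ 0.1473 m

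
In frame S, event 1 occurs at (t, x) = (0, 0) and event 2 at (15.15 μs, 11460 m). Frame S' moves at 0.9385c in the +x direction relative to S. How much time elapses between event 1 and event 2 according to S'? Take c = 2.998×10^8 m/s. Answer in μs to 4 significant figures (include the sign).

γ = 1/√(1 − 0.9385²) = 2.89621
Δt' = γ(Δt − vΔx/c²) = 2.89621 × (15.15 μs − 0.9385×11460 m / (2.998×10^8 m/s))
= 2.89621 × (-20.7246 μs) = -60.02 μs

Δt' ≈ -60.02 μs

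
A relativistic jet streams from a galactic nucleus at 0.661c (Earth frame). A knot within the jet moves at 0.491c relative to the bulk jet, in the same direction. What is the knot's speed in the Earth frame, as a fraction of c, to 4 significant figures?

u ≈ 0.8697c

Relativistic velocity addition: u = (u' + v)/(1 + u'v/c²)
= (0.491 + 0.661)/(1 + 0.491×0.661) = 1.152/1.32455 = 0.8697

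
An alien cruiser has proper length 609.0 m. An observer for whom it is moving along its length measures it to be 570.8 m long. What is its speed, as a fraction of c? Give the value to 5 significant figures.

γ = L₀/L = 609.0/570.8 = 1.066924
β = √(1 − 1/γ²) = 0.34859

β ≈ 0.34859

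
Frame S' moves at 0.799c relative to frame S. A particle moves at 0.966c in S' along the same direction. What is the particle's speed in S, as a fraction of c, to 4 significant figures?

Relativistic velocity addition: u = (u' + v)/(1 + u'v/c²)
= (0.966 + 0.799)/(1 + 0.966×0.799) = 1.765/1.77183 = 0.9961

u ≈ 0.9961c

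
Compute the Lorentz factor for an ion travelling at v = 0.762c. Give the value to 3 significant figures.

γ = 1/√(1 − β²) = 1/√(1 − 0.762²) = 1/√(0.41936) = 1.54

γ ≈ 1.54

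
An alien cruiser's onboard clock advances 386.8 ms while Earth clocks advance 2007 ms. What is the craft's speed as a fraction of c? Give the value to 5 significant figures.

β ≈ 0.98125

γ = Δt/τ₀ = 2007/386.8 = 5.188728
β = √(1 − 1/γ²) = √(1 − 1/5.188728²) = 0.98125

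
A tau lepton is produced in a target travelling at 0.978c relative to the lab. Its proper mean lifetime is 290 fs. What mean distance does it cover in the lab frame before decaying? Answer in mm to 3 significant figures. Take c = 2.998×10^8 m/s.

γ = 1/√(1 − 0.978²) = 4.7938
Dilated lifetime: Δt = γτ₀ = 4.7938 × 290 fs = 1390.2 fs
d = vΔt = 0.978c × 1390.2 fs = 2.9320×10^8 m/s × 1.3902×10^-12 s = 0.408 mm

d ≈ 0.408 mm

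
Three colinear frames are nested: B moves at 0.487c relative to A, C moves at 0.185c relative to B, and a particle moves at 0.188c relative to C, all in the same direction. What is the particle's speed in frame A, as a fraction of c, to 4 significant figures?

Compose boost 2: (0.185 + 0.487)/(1 + 0.185×0.487) = 0.6720/1.09010 = 0.616460
Compose boost 3: (0.188 + 0.616460)/(1 + 0.188×0.616460) = 0.804460/1.11589 = 0.7209

u ≈ 0.7209c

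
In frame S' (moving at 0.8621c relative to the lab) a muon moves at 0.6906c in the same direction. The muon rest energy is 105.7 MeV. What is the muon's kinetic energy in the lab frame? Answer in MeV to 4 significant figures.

u_lab = (0.6906 + 0.8621)/(1 + 0.6906×0.8621) = 0.9732561
γ = 1/√(1 − 0.9732561²) = 4.35308
K = (γ − 1)m₀c² = (4.35308 − 1) × 105.7 = 3.35308 × 105.7 = 354.4 MeV

K ≈ 354.4 MeV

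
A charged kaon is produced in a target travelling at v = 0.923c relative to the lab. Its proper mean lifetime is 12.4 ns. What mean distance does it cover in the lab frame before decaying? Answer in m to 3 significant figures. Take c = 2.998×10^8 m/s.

γ = 1/√(1 − 0.923²) = 2.5988
Dilated lifetime: Δt = γτ₀ = 2.5988 × 12.4 ns = 32.225 ns
d = vΔt = 0.923c × 32.225 ns = 2.7672×10^8 m/s × 3.2225×10^-8 s = 8.92 m

d ≈ 8.92 m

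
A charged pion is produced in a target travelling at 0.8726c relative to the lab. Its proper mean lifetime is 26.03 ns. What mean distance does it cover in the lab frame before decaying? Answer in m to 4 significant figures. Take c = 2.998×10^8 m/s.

γ = 1/√(1 − 0.8726²) = 2.04735
Dilated lifetime: Δt = γτ₀ = 2.04735 × 26.03 ns = 53.2926 ns
d = vΔt = 0.8726c × 53.2926 ns = 2.61605×10^8 m/s × 5.32926×10^-8 s = 13.94 m

d ≈ 13.94 m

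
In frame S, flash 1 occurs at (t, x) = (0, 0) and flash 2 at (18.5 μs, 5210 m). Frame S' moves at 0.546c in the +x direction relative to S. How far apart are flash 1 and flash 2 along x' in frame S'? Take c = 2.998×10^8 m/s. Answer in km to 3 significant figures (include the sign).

Δx' ≈ 2.60 km

γ = 1/√(1 − 0.546²) = 1.1936
Δx' = γ(Δx − vΔt) = 1.1936 × (5210 m − 0.546×(2.998×10^8 m/s)×18.5×10^-6 s)
= 1.1936 × (2181.7 m) = 2.60 km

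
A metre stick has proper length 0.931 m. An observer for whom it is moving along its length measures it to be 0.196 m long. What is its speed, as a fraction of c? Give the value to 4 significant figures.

β ≈ 0.9776

γ = L₀/L = 0.931/0.196 = 4.75000
β = √(1 − 1/γ²) = 0.9776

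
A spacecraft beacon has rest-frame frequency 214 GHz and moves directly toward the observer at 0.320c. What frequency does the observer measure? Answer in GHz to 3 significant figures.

f_obs ≈ 298 GHz

Relativistic Doppler: f_obs = f_src √((1+β)/(1−β))
= 214 × √(1.3200/0.68000) = 214 × 1.3933 = 298 GHz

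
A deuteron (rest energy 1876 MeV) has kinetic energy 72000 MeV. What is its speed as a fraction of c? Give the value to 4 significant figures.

β ≈ 0.9997

γ = 1 + K/(m₀c²) = 1 + 72000/1876 = 39.3795
β = √(1 − 1/γ²) = 0.9997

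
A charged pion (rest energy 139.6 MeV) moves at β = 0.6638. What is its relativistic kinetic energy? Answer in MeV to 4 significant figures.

γ = 1/√(1 − 0.6638²) = 1.33706
K = (γ − 1)m₀c² = (1.33706 − 1) × 139.6 MeV = 0.337059 × 139.6 MeV = 47.05 MeV

K ≈ 47.05 MeV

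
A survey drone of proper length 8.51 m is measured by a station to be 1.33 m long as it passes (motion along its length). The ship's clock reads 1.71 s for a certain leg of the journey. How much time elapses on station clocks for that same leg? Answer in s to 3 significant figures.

Δt ≈ 10.9 s

Length contraction ⇒ γ = L₀/L = 8.51/1.33 = 6.3985
Time dilation: Δt = γτ₀ = 6.3985 × 1.71 s = 10.9 s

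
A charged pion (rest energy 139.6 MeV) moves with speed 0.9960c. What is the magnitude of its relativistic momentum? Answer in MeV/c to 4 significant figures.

p ≈ 1556 MeV/c

γ = 1/√(1 − 0.9960²) = 11.1915
p = γβm₀c = 11.1915 × 0.9960 × 139.6 MeV/c = 1556 MeV/c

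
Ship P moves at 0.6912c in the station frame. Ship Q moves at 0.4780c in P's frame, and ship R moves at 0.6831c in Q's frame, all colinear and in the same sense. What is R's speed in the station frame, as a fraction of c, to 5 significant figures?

u ≈ 0.97601c

Compose boost 2: (0.4780 + 0.6912)/(1 + 0.4780×0.6912) = 1.1692/1.330394 = 0.8788377
Compose boost 3: (0.6831 + 0.8788377)/(1 + 0.6831×0.8788377) = 1.561938/1.600334 = 0.97601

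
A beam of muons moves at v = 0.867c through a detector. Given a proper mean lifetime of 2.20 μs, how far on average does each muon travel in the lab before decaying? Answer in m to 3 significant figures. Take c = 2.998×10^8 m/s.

d ≈ 1150 m

γ = 1/√(1 − 0.867²) = 2.0068
Dilated lifetime: Δt = γτ₀ = 2.0068 × 2.20 μs = 4.4149 μs
d = vΔt = 0.867c × 4.4149 μs = 2.5993×10^8 m/s × 4.4149×10^-6 s = 1150 m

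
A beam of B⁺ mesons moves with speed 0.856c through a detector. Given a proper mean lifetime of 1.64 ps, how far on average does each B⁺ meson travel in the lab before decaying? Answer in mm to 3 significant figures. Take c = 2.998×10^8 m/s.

d ≈ 0.814 mm

γ = 1/√(1 − 0.856²) = 1.9343
Dilated lifetime: Δt = γτ₀ = 1.9343 × 1.64 ps = 3.1723 ps
d = vΔt = 0.856c × 3.1723 ps = 2.5663×10^8 m/s × 3.1723×10^-12 s = 0.814 mm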